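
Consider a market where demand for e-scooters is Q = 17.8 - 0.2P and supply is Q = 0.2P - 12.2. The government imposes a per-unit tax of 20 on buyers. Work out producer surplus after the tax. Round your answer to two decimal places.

1.60

Rewriting demand in inverse form: P = 89 - 5Q.
Rewriting supply in inverse form: P = 61 + 5Q.
Pre-tax equilibrium: 89 - 5Q = 61 + 5Q gives Q* = 2.8, P* = 75.
With the tax, buyers' net willingness to pay falls by 20: (89 - 20) - 5Q = 61 + 5Q, so Q_t = 0.8. Buyers pay P_b = 85; sellers receive P_s = P_b - 20 = 65.
Producer surplus is the triangle above supply below P_s: (1/2)(0.8)(65 - 61) = 1.6.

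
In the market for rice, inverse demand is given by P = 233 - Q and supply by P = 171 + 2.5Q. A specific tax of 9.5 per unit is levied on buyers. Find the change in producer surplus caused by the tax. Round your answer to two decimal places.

-110.99

Pre-tax equilibrium: 233 - Q = 171 + 2.5Q gives Q* = 17.7143, P* = 215.2857.
With the tax, buyers' net willingness to pay falls by 9.5: (233 - 9.5) - Q = 171 + 2.5Q, so Q_t = 15. Buyers pay P_b = 218; sellers receive P_s = P_b - 9.5 = 208.5.
Producers lose the trapezoid between P_s and P* out to Q_t plus the triangle from Q_t to Q*: change in PS = 281.25 - 392.2449 = -110.9949.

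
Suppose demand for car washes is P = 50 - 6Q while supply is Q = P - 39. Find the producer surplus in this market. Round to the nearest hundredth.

1.23

Rewriting supply in inverse form: P = 39 + Q.
Equilibrium: 50 - 6Q = 39 + Q, so Q* = 1.5714 and P* = 40.5714.
Producer surplus is the triangle above supply below P*: (1/2)(1.5714)(40.5714 - 39) = (1/2)(1.5714)(1.5714) = 1.2347.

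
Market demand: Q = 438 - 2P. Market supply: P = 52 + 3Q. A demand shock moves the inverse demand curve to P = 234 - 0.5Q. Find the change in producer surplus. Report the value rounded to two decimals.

Rewriting demand in inverse form: P = 219 - 0.5Q.
Initial equilibrium: Q_0 = 47.7143, P_0 = 195.1429; CS_0 = (1/2)(47.7143)(23.8571) = 569.1633, PS_0 = (1/2)(47.7143)(143.1429) = 3414.9796.
New equilibrium: 234 - 0.5Q = 52 + 3Q gives Q_1 = 52, P_1 = 208; CS_1 = 676, PS_1 = 4056.
Change in producer surplus = 4056 - 3414.9796 = 641.0204.

641.02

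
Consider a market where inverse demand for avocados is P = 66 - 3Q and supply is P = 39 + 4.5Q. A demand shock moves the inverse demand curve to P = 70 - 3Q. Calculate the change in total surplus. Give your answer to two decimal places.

15.47

Initial equilibrium: Q_0 = 3.6, P_0 = 55.2; CS_0 = (1/2)(3.6)(10.8) = 19.44, PS_0 = (1/2)(3.6)(16.2) = 29.16.
New equilibrium: 70 - 3Q = 39 + 4.5Q gives Q_1 = 4.1333, P_1 = 57.6; CS_1 = 25.6267, PS_1 = 38.44.
Change in total surplus = (25.6267 + 38.44) - (19.44 + 29.16) = 15.4667.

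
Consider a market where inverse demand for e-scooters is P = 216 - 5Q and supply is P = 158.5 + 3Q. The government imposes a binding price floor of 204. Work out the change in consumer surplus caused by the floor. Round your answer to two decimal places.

Free-market equilibrium: 216 - 5Q = 158.5 + 3Q gives Q* = 7.1875, P* = 180.0625.
At P = 204, buyers demand (216 - 204)/5 = 2.4 while sellers would supply more, so the quantity traded is 2.4 at price 204.
CS goes from (1/2)(7.1875)(35.9375) = 129.1504 to 14.4 (computed as (216 - 204)(2.4) - (1/2)(5)(2.4)^2), a change of -114.7504.

-114.75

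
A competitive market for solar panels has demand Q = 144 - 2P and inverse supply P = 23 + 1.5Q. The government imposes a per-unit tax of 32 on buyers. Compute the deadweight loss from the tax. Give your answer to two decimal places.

256.00

Rewriting demand in inverse form: P = 72 - 0.5Q.
Pre-tax equilibrium: 72 - 0.5Q = 23 + 1.5Q gives Q* = 24.5, P* = 59.75.
A tax on buyers shifts demand down by 32: (72 - 32) - 0.5Q = 23 + 1.5Q, so Q_t = 8.5. Buyers pay P_b = 67.75; sellers receive P_s = P_b - 32 = 35.75.
Deadweight loss is the triangle between the curves from Q_t to Q*: (1/2)(24.5 - 8.5)(32) = 256.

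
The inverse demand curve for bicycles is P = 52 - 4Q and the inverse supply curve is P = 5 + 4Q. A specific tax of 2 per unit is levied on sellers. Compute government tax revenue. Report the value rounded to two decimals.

11.25

Pre-tax equilibrium: 52 - 4Q = 5 + 4Q gives Q* = 5.875, P* = 28.5.
With the tax, sellers need 2 more per unit: 52 - 4Q = 5 + 4Q + 2, so Q_t = 5.625. Buyers pay P_b = 29.5; sellers receive P_s = P_b - 2 = 27.5.
Revenue is the tax times quantity traded: 2 x 5.625 = 11.25.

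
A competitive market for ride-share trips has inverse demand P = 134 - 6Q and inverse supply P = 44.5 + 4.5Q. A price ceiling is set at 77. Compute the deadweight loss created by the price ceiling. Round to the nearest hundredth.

8.89

Without the control, 134 - 6Q = 44.5 + 4.5Q so Q* = 8.5238 and P* = 82.8571.
At the ceiling price 77, quantity supplied is (77 - 44.5)/4.5 = 7.2222; supply is the short side, so Q = 7.2222 trades at P = 77.
At Q = 7.2222 the demand price is 90.6667 and the supply price is 77. Deadweight loss is the triangle between the curves from 7.2222 to 8.5238: (1/2)(90.6667 - 77)(8.5238 - 7.2222) = 8.8942.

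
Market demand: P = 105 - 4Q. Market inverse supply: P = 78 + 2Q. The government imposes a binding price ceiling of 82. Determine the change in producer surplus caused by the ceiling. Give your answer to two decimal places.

-16.25

Without the control, 105 - 4Q = 78 + 2Q so Q* = 4.5 and P* = 87.
At P = 82, sellers supply (82 - 78)/2 = 2 while buyers want more, so the quantity traded is 2 at price 82.
PS goes from (1/2)(4.5)(9) = 20.25 to 4 (computed as (82 - 78)(2) - (1/2)(2)(2)^2), a change of -16.25.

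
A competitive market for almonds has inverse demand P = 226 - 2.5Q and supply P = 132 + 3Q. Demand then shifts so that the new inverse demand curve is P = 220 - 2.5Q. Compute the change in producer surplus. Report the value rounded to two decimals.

Initial equilibrium: Q_0 = 17.0909, P_0 = 183.2727; CS_0 = (1/2)(17.0909)(42.7273) = 365.124, PS_0 = (1/2)(17.0909)(51.2727) = 438.1488.
New equilibrium: 220 - 2.5Q = 132 + 3Q gives Q_1 = 16, P_1 = 180; CS_1 = 320, PS_1 = 384.
Change in producer surplus = 384 - 438.1488 = -54.1488.

-54.15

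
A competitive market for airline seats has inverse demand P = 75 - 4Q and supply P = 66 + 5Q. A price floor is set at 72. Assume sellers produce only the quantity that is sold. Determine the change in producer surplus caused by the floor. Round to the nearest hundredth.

0.59

Free-market equilibrium: 75 - 4Q = 66 + 5Q gives Q* = 1, P* = 71.
At P = 72, buyers demand (75 - 72)/4 = 0.75 while sellers would supply more, so the quantity traded is 0.75 at price 72.
PS goes from (1/2)(1)(5) = 2.5 to 3.0938 (computed as (72 - 66)(0.75) - (1/2)(5)(0.75)^2), a change of 0.5938.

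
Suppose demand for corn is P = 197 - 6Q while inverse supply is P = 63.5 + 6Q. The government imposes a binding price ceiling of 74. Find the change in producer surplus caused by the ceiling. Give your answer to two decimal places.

Free-market equilibrium: 197 - 6Q = 63.5 + 6Q gives Q* = 11.125, P* = 130.25.
At P = 74, sellers supply (74 - 63.5)/6 = 1.75 while buyers want more, so the quantity traded is 1.75 at price 74.
PS goes from (1/2)(11.125)(66.75) = 371.2969 to 9.1875 (computed as (74 - 63.5)(1.75) - (1/2)(6)(1.75)^2), a change of -362.1094.

-362.11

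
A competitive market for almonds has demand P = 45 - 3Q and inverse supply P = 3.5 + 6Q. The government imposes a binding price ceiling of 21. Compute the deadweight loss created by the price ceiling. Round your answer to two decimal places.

12.92

Without the control, 45 - 3Q = 3.5 + 6Q so Q* = 4.6111 and P* = 31.1667.
At P = 21, sellers supply (21 - 3.5)/6 = 2.9167 while buyers want more, so the quantity traded is 2.9167 at price 21.
The lost-trades triangle has base Q* - 2.9167 = 1.6944 and height equal to the gap between the curves at Q = 2.9167, which is 36.25 - 21 = 15.25. DWL = (1/2)(1.6944)(15.25) = 12.9201.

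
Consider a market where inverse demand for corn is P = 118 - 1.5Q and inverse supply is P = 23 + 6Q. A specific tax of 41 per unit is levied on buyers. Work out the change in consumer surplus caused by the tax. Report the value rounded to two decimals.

Without the tax, 118 - 1.5Q = 23 + 6Q so Q* = 12.6667 and P* = 99.
A tax on buyers shifts demand down by 41: (118 - 41) - 1.5Q = 23 + 6Q, so Q_t = 7.2. Buyers pay P_b = 107.2; sellers receive P_s = P_b - 41 = 66.2.
CS falls from (1/2)(12.6667)(19) = 120.3333 to (1/2)(7.2)(10.8) = 38.88, a change of -81.4533.

-81.45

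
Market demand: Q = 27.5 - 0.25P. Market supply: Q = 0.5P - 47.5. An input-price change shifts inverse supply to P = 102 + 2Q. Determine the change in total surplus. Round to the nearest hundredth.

-13.42

Rewriting demand in inverse form: P = 110 - 4Q.
Rewriting supply in inverse form: P = 95 + 2Q.
Initial equilibrium: Q_0 = 2.5, P_0 = 100; CS_0 = (1/2)(2.5)(10) = 12.5, PS_0 = (1/2)(2.5)(5) = 6.25.
New equilibrium: 110 - 4Q = 102 + 2Q gives Q_1 = 1.3333, P_1 = 104.6667; CS_1 = 3.5556, PS_1 = 1.7778.
Change in total surplus = (3.5556 + 1.7778) - (12.5 + 6.25) = -13.4167.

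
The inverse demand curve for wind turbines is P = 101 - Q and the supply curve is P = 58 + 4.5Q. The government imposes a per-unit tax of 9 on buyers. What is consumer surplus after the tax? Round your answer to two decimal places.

Without the tax, 101 - Q = 58 + 4.5Q so Q* = 7.8182 and P* = 93.1818.
With the tax, buyers' net willingness to pay falls by 9: (101 - 9) - Q = 58 + 4.5Q, so Q_t = 6.1818. Buyers pay P_b = 94.8182; sellers receive P_s = P_b - 9 = 85.8182.
CS = (1/2)(Q_t)(101 - P_b) = (1/2)(6.1818)(6.1818) = 19.1074.

19.11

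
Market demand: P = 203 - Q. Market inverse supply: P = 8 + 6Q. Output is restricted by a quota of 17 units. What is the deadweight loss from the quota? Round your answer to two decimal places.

Without the quota, 203 - Q = 8 + 6Q gives Q* = 27.8571.
At Q = 17 the demand price is 203 - (17) = 186 and the supply price is 8 + 6(17) = 110.
DWL = (1/2)(gap between curves at 17) x (Q* - 17) = (1/2)(76)(10.8571) = 412.5714.

412.57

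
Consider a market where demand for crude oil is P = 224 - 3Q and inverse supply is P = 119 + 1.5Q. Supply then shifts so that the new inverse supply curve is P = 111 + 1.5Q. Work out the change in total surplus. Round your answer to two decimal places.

Initial equilibrium: Q_0 = 23.3333, P_0 = 154; CS_0 = (1/2)(23.3333)(70) = 816.6667, PS_0 = (1/2)(23.3333)(35) = 408.3333.
New equilibrium: 224 - 3Q = 111 + 1.5Q gives Q_1 = 25.1111, P_1 = 148.6667; CS_1 = 945.8519, PS_1 = 472.9259.
Change in total surplus = (945.8519 + 472.9259) - (816.6667 + 408.3333) = 193.7778.

193.78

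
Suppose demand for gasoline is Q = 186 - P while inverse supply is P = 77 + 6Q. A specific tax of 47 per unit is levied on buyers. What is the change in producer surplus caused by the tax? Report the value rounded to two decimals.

Rewriting demand in inverse form: P = 186 - Q.
Pre-tax equilibrium: 186 - Q = 77 + 6Q gives Q* = 15.5714, P* = 170.4286.
With the tax, buyers' net willingness to pay falls by 47: (186 - 47) - Q = 77 + 6Q, so Q_t = 8.8571. Buyers pay P_b = 177.1429; sellers receive P_s = P_b - 47 = 130.1429.
Producers lose the trapezoid between P_s and P* out to Q_t plus the triangle from Q_t to Q*: change in PS = 235.3469 - 727.4082 = -492.0612.

-492.06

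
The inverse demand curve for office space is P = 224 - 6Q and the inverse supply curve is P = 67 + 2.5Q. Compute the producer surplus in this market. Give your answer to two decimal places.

426.45

Set 224 - 6Q = 67 + 2.5Q, which gives 157 = 8.5Q, so Q* = 18.4706 and P* = 224 - 6(18.4706) = 113.1765.
Producer surplus is the triangle above supply below P*: (1/2)(18.4706)(113.1765 - 67) = (1/2)(18.4706)(46.1765) = 426.4533.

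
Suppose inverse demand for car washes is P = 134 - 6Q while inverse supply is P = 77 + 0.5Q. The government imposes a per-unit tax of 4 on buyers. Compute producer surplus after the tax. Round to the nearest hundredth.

Pre-tax equilibrium: 134 - 6Q = 77 + 0.5Q gives Q* = 8.7692, P* = 81.3846.
A tax on buyers shifts demand down by 4: (134 - 4) - 6Q = 77 + 0.5Q, so Q_t = 8.1538. Buyers pay P_b = 85.0769; sellers receive P_s = P_b - 4 = 81.0769.
PS = (1/2)(Q_t)(P_s - 77) = (1/2)(8.1538)(4.0769) = 16.6213.

16.62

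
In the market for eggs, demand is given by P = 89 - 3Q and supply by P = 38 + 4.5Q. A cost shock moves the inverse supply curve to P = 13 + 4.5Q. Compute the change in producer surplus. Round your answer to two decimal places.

Initial equilibrium: Q_0 = 6.8, P_0 = 68.6; CS_0 = (1/2)(6.8)(20.4) = 69.36, PS_0 = (1/2)(6.8)(30.6) = 104.04.
New equilibrium: 89 - 3Q = 13 + 4.5Q gives Q_1 = 10.1333, P_1 = 58.6; CS_1 = 154.0267, PS_1 = 231.04.
Change in producer surplus = 231.04 - 104.04 = 127.

127.00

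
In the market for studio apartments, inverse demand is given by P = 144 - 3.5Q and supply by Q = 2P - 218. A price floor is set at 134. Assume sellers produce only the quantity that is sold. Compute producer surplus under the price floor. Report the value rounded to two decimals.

Rewriting supply in inverse form: P = 109 + 0.5Q.
Free-market equilibrium: 144 - 3.5Q = 109 + 0.5Q gives Q* = 8.75, P* = 113.375.
At the floor price 134, quantity demanded is (144 - 134)/3.5 = 2.8571; demand is the short side, so Q = 2.8571 trades at P = 134.
The supply price at Q = 2.8571 is 110.4286. PS is the trapezoid between 134 and supply over [0, 2.8571]: (1/2)[(134 - 109) + (134 - 110.4286)](2.8571) = 69.3878.

69.39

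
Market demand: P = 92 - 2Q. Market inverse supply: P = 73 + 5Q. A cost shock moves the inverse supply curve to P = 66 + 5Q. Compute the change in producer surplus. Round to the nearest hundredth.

16.07

Initial equilibrium: Q_0 = 2.7143, P_0 = 86.5714; CS_0 = (1/2)(2.7143)(5.4286) = 7.3673, PS_0 = (1/2)(2.7143)(13.5714) = 18.4184.
New equilibrium: 92 - 2Q = 66 + 5Q gives Q_1 = 3.7143, P_1 = 84.5714; CS_1 = 13.7959, PS_1 = 34.4898.
Change in producer surplus = 34.4898 - 18.4184 = 16.0714.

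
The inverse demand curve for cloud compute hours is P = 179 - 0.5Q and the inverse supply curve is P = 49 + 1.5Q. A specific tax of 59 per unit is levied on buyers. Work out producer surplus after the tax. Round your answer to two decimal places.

Pre-tax equilibrium: 179 - 0.5Q = 49 + 1.5Q gives Q* = 65, P* = 146.5.
With the tax, buyers' net willingness to pay falls by 59: (179 - 59) - 0.5Q = 49 + 1.5Q, so Q_t = 35.5. Buyers pay P_b = 161.25; sellers receive P_s = P_b - 59 = 102.25.
PS = (1/2)(Q_t)(P_s - 49) = (1/2)(35.5)(53.25) = 945.1875.

945.19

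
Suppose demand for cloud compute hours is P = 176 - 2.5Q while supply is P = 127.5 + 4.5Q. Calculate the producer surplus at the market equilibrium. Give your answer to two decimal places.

108.01

Set 176 - 2.5Q = 127.5 + 4.5Q, which gives 48.5 = 7Q, so Q* = 6.9286 and P* = 176 - 2.5(6.9286) = 158.6786.
The supply curve's price intercept is 127.5, so PS = (1/2)(Q*)(P* - 127.5) = (1/2)(6.9286)(31.1786) = 108.0115.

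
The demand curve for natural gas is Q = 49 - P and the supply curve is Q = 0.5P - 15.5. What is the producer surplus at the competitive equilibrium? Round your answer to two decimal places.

Rewriting demand in inverse form: P = 49 - Q.
Rewriting supply in inverse form: P = 31 + 2Q.
Setting demand equal to supply, 18 = 3Q, so Q* = 6 and P* = 43.
The supply curve's price intercept is 31, so PS = (1/2)(Q*)(P* - 31) = (1/2)(6)(12) = 36.

36.00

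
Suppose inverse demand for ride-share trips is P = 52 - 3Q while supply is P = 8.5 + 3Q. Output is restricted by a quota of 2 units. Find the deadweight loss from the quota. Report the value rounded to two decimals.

82.69

Without the quota, 52 - 3Q = 8.5 + 3Q gives Q* = 7.25.
At Q = 2 the demand price is 52 - 3(2) = 46 and the supply price is 8.5 + 3(2) = 14.5.
DWL = (1/2)(gap between curves at 2) x (Q* - 2) = (1/2)(31.5)(5.25) = 82.6875.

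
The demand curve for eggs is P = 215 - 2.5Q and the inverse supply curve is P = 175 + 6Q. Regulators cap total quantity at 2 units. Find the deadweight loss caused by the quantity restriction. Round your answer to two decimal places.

31.12

Unrestricted equilibrium: Q* = (215 - 175)/(2.5 + 6) = 4.7059.
At Q = 2 the demand price is 215 - 2.5(2) = 210 and the supply price is 175 + 6(2) = 187.
Deadweight loss is the triangle between the curves from 2 to 4.7059: (1/2)(210 - 187)(4.7059 - 2) = 31.1176.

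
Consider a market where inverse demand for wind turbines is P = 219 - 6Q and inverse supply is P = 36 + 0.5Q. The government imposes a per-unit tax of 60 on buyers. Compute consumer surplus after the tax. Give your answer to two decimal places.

Without the tax, 219 - 6Q = 36 + 0.5Q so Q* = 28.1538 and P* = 50.0769.
A tax on buyers shifts demand down by 60: (219 - 60) - 6Q = 36 + 0.5Q, so Q_t = 18.9231. Buyers pay P_b = 105.4615; sellers receive P_s = P_b - 60 = 45.4615.
Consumer surplus is the triangle under demand above P_b: (1/2)(18.9231)(219 - 105.4615) = 1074.2485.

1074.25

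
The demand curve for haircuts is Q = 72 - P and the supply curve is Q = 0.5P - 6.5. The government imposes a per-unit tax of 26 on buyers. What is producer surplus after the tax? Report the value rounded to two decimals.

121.00

Rewriting demand in inverse form: P = 72 - Q.
Rewriting supply in inverse form: P = 13 + 2Q.
Without the tax, 72 - Q = 13 + 2Q so Q* = 19.6667 and P* = 52.3333.
A tax on buyers shifts demand down by 26: (72 - 26) - Q = 13 + 2Q, so Q_t = 11. Buyers pay P_b = 61; sellers receive P_s = P_b - 26 = 35.
Producer surplus is the triangle above supply below P_s: (1/2)(11)(35 - 13) = 121.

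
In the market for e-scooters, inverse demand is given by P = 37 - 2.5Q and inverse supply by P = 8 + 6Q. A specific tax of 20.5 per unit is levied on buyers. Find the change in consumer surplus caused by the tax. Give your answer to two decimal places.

Pre-tax equilibrium: 37 - 2.5Q = 8 + 6Q gives Q* = 3.4118, P* = 28.4706.
With the tax, buyers' net willingness to pay falls by 20.5: (37 - 20.5) - 2.5Q = 8 + 6Q, so Q_t = 1. Buyers pay P_b = 34.5; sellers receive P_s = P_b - 20.5 = 14.
CS falls from (1/2)(3.4118)(8.5294) = 14.5502 to (1/2)(1)(2.5) = 1.25, a change of -13.3002.

-13.30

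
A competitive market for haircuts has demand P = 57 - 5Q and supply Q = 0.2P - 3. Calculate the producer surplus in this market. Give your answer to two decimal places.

Rewriting supply in inverse form: P = 15 + 5Q.
Equilibrium: 57 - 5Q = 15 + 5Q, so Q* = 4.2 and P* = 36.
Producer surplus is the triangle above supply below P*: (1/2)(4.2)(36 - 15) = (1/2)(4.2)(21) = 44.1.

44.10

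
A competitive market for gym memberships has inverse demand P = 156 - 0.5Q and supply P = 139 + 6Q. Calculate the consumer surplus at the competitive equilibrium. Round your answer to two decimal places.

Set 156 - 0.5Q = 139 + 6Q, which gives 17 = 6.5Q, so Q* = 2.6154 and P* = 156 - 0.5(2.6154) = 154.6923.
CS is the area between the demand curve and P* from 0 to Q*: (1/2)(2.6154)(1.3077) = 1.7101.

1.71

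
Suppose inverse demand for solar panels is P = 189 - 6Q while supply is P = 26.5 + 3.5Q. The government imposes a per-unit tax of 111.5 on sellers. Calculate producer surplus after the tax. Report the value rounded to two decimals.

Without the tax, 189 - 6Q = 26.5 + 3.5Q so Q* = 17.1053 and P* = 86.3684.
With the tax, sellers need 111.5 more per unit: 189 - 6Q = 26.5 + 3.5Q + 111.5, so Q_t = 5.3684. Buyers pay P_b = 156.7895; sellers receive P_s = P_b - 111.5 = 45.2895.
PS = (1/2)(Q_t)(P_s - 26.5) = (1/2)(5.3684)(18.7895) = 50.4349.

50.43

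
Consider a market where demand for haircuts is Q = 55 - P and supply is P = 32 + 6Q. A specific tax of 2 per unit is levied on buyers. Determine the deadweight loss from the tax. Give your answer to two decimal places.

0.29

Rewriting demand in inverse form: P = 55 - Q.
Pre-tax equilibrium: 55 - Q = 32 + 6Q gives Q* = 3.2857, P* = 51.7143.
With the tax, buyers' net willingness to pay falls by 2: (55 - 2) - Q = 32 + 6Q, so Q_t = 3. Buyers pay P_b = 52; sellers receive P_s = P_b - 2 = 50.
Deadweight loss is the triangle between the curves from Q_t to Q*: (1/2)(3.2857 - 3)(2) = 0.2857.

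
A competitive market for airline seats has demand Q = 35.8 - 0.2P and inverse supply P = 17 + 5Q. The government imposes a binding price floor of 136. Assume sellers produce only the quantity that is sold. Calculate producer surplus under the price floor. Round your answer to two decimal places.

Rewriting demand in inverse form: P = 179 - 5Q.
Without the control, 179 - 5Q = 17 + 5Q so Q* = 16.2 and P* = 98.
At P = 136, buyers demand (179 - 136)/5 = 8.6 while sellers would supply more, so the quantity traded is 8.6 at price 136.
The supply price at Q = 8.6 is 60. PS is the trapezoid between 136 and supply over [0, 8.6]: (1/2)[(136 - 17) + (136 - 60)](8.6) = 838.5.

838.50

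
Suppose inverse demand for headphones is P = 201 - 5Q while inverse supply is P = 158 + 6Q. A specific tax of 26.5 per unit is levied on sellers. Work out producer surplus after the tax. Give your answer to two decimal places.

Without the tax, 201 - 5Q = 158 + 6Q so Q* = 3.9091 and P* = 181.4545.
A tax on sellers shifts supply up by 26.5: 201 - 5Q = 158 + 6Q + 26.5, so Q_t = 1.5. Buyers pay P_b = 193.5; sellers receive P_s = P_b - 26.5 = 167.
PS = (1/2)(Q_t)(P_s - 158) = (1/2)(1.5)(9) = 6.75.

6.75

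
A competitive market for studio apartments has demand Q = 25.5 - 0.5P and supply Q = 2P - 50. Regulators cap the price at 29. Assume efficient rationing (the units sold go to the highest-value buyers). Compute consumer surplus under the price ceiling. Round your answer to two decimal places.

112.00

Rewriting demand in inverse form: P = 51 - 2Q.
Rewriting supply in inverse form: P = 25 + 0.5Q.
Without the control, 51 - 2Q = 25 + 0.5Q so Q* = 10.4 and P* = 30.2.
At P = 29, sellers supply (29 - 25)/0.5 = 8 while buyers want more, so the quantity traded is 8 at price 29.
The demand price at Q = 8 is 35. CS is the trapezoid between demand and 29 over [0, 8]: (1/2)[(51 - 29) + (35 - 29)](8) = 112.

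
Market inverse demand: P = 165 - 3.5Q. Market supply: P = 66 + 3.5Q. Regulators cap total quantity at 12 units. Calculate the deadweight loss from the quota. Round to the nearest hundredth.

16.07

Unrestricted equilibrium: Q* = (165 - 66)/(3.5 + 3.5) = 14.1429.
At Q = 12 the demand price is 165 - 3.5(12) = 123 and the supply price is 66 + 3.5(12) = 108.
Deadweight loss is the triangle between the curves from 12 to 14.1429: (1/2)(123 - 108)(14.1429 - 12) = 16.0714.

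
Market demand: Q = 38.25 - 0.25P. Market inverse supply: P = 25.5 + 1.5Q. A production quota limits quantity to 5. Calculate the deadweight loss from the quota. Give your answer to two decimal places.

Rewriting demand in inverse form: P = 153 - 4Q.
Unrestricted equilibrium: Q* = (153 - 25.5)/(4 + 1.5) = 23.1818.
At Q = 5 the demand price is 153 - 4(5) = 133 and the supply price is 25.5 + 1.5(5) = 33.
DWL = (1/2)(gap between curves at 5) x (Q* - 5) = (1/2)(100)(18.1818) = 909.0909.

909.09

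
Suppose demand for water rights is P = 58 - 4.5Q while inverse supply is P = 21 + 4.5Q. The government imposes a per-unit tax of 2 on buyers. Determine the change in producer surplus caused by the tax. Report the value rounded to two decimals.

-4.00

Pre-tax equilibrium: 58 - 4.5Q = 21 + 4.5Q gives Q* = 4.1111, P* = 39.5.
With the tax, buyers' net willingness to pay falls by 2: (58 - 2) - 4.5Q = 21 + 4.5Q, so Q_t = 3.8889. Buyers pay P_b = 40.5; sellers receive P_s = P_b - 2 = 38.5.
Producers lose the trapezoid between P_s and P* out to Q_t plus the triangle from Q_t to Q*: change in PS = 34.0278 - 38.0278 = -4.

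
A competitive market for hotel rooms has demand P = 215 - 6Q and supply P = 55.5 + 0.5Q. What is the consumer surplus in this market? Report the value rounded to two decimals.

Equilibrium: 215 - 6Q = 55.5 + 0.5Q, so Q* = 24.5385 and P* = 67.7692.
The demand choke price is 215, so CS = (1/2)(Q*)(215 - P*) = (1/2)(24.5385)(147.2308) = 1806.4083.

1806.41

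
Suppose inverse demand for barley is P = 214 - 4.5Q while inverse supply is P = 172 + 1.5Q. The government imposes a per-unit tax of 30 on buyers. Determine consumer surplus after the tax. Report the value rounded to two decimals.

Without the tax, 214 - 4.5Q = 172 + 1.5Q so Q* = 7 and P* = 182.5.
With the tax, buyers' net willingness to pay falls by 30: (214 - 30) - 4.5Q = 172 + 1.5Q, so Q_t = 2. Buyers pay P_b = 205; sellers receive P_s = P_b - 30 = 175.
CS = (1/2)(Q_t)(214 - P_b) = (1/2)(2)(9) = 9.

9.00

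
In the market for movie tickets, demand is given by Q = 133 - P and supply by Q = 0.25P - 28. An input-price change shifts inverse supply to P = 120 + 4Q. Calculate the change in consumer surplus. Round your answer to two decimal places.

-5.44

Rewriting demand in inverse form: P = 133 - Q.
Rewriting supply in inverse form: P = 112 + 4Q.
Initial equilibrium: Q_0 = 4.2, P_0 = 128.8; CS_0 = (1/2)(4.2)(4.2) = 8.82, PS_0 = (1/2)(4.2)(16.8) = 35.28.
New equilibrium: 133 - Q = 120 + 4Q gives Q_1 = 2.6, P_1 = 130.4; CS_1 = 3.38, PS_1 = 13.52.
Change in consumer surplus = 3.38 - 8.82 = -5.44.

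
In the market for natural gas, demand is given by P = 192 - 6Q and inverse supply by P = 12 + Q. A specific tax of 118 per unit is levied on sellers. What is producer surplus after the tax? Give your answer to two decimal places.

39.22

Pre-tax equilibrium: 192 - 6Q = 12 + Q gives Q* = 25.7143, P* = 37.7143.
A tax on sellers shifts supply up by 118: 192 - 6Q = 12 + Q + 118, so Q_t = 8.8571. Buyers pay P_b = 138.8571; sellers receive P_s = P_b - 118 = 20.8571.
PS = (1/2)(Q_t)(P_s - 12) = (1/2)(8.8571)(8.8571) = 39.2245.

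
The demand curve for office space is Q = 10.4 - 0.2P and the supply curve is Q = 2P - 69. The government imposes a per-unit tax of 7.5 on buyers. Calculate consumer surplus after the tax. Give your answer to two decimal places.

8.26

Rewriting demand in inverse form: P = 52 - 5Q.
Rewriting supply in inverse form: P = 34.5 + 0.5Q.
Without the tax, 52 - 5Q = 34.5 + 0.5Q so Q* = 3.1818 and P* = 36.0909.
With the tax, buyers' net willingness to pay falls by 7.5: (52 - 7.5) - 5Q = 34.5 + 0.5Q, so Q_t = 1.8182. Buyers pay P_b = 42.9091; sellers receive P_s = P_b - 7.5 = 35.4091.
Consumer surplus is the triangle under demand above P_b: (1/2)(1.8182)(52 - 42.9091) = 8.2645.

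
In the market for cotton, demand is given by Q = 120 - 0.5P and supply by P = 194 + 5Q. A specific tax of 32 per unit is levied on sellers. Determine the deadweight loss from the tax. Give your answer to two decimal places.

Rewriting demand in inverse form: P = 240 - 2Q.
Pre-tax equilibrium: 240 - 2Q = 194 + 5Q gives Q* = 6.5714, P* = 226.8571.
With the tax, sellers need 32 more per unit: 240 - 2Q = 194 + 5Q + 32, so Q_t = 2. Buyers pay P_b = 236; sellers receive P_s = P_b - 32 = 204.
The welfare triangle lost has base Q* - Q_t = 4.5714 and height t = 32, so DWL = (1/2)(4.5714)(32) = 73.1429.

73.14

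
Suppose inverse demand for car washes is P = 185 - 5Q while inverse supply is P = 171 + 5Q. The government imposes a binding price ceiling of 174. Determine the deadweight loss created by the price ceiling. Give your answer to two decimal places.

3.20

Free-market equilibrium: 185 - 5Q = 171 + 5Q gives Q* = 1.4, P* = 178.
At the ceiling price 174, quantity supplied is (174 - 171)/5 = 0.6; supply is the short side, so Q = 0.6 trades at P = 174.
At Q = 0.6 the demand price is 182 and the supply price is 174. Deadweight loss is the triangle between the curves from 0.6 to 1.4: (1/2)(182 - 174)(1.4 - 0.6) = 3.2.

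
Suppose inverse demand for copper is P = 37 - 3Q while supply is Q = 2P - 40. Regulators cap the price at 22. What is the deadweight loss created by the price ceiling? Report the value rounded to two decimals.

Rewriting supply in inverse form: P = 20 + 0.5Q.
Free-market equilibrium: 37 - 3Q = 20 + 0.5Q gives Q* = 4.8571, P* = 22.4286.
At the ceiling price 22, quantity supplied is (22 - 20)/0.5 = 4; supply is the short side, so Q = 4 trades at P = 22.
At Q = 4 the demand price is 25 and the supply price is 22. Deadweight loss is the triangle between the curves from 4 to 4.8571: (1/2)(25 - 22)(4.8571 - 4) = 1.2857.

1.29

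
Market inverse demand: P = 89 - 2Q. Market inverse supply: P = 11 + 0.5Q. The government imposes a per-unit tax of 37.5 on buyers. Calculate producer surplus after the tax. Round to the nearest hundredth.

65.61

Pre-tax equilibrium: 89 - 2Q = 11 + 0.5Q gives Q* = 31.2, P* = 26.6.
With the tax, buyers' net willingness to pay falls by 37.5: (89 - 37.5) - 2Q = 11 + 0.5Q, so Q_t = 16.2. Buyers pay P_b = 56.6; sellers receive P_s = P_b - 37.5 = 19.1.
PS = (1/2)(Q_t)(P_s - 11) = (1/2)(16.2)(8.1) = 65.61.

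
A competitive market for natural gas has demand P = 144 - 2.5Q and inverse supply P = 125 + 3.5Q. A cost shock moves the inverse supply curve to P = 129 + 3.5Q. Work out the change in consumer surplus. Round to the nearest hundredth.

-4.72

Initial equilibrium: Q_0 = 3.1667, P_0 = 136.0833; CS_0 = (1/2)(3.1667)(7.9167) = 12.5347, PS_0 = (1/2)(3.1667)(11.0833) = 17.5486.
New equilibrium: 144 - 2.5Q = 129 + 3.5Q gives Q_1 = 2.5, P_1 = 137.75; CS_1 = 7.8125, PS_1 = 10.9375.
Change in consumer surplus = 7.8125 - 12.5347 = -4.7222.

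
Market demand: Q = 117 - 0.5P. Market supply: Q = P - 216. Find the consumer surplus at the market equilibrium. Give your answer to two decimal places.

36.00

Rewriting demand in inverse form: P = 234 - 2Q.
Rewriting supply in inverse form: P = 216 + Q.
Set 234 - 2Q = 216 + Q, which gives 18 = 3Q, so Q* = 6 and P* = 234 - 2(6) = 222.
Consumer surplus is the triangle under demand above P*: (1/2)(6)(234 - 222) = (1/2)(6)(12) = 36.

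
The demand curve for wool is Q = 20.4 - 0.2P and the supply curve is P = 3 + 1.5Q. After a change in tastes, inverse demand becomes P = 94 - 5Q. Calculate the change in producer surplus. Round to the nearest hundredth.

-26.98

Rewriting demand in inverse form: P = 102 - 5Q.
Initial equilibrium: Q_0 = 15.2308, P_0 = 25.8462; CS_0 = (1/2)(15.2308)(76.1538) = 579.9408, PS_0 = (1/2)(15.2308)(22.8462) = 173.9822.
New equilibrium: 94 - 5Q = 3 + 1.5Q gives Q_1 = 14, P_1 = 24; CS_1 = 490, PS_1 = 147.
Change in producer surplus = 147 - 173.9822 = -26.9822.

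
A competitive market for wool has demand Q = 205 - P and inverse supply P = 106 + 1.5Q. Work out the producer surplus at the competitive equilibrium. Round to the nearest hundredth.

Rewriting demand in inverse form: P = 205 - Q.
Setting demand equal to supply, 99 = 2.5Q, so Q* = 39.6 and P* = 165.4.
The supply curve's price intercept is 106, so PS = (1/2)(Q*)(P* - 106) = (1/2)(39.6)(59.4) = 1176.12.

1176.12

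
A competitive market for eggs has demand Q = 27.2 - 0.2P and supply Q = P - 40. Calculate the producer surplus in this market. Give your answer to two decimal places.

Rewriting demand in inverse form: P = 136 - 5Q.
Rewriting supply in inverse form: P = 40 + Q.
Equilibrium: 136 - 5Q = 40 + Q, so Q* = 16 and P* = 56.
Producer surplus is the triangle above supply below P*: (1/2)(16)(56 - 40) = (1/2)(16)(16) = 128.

128.00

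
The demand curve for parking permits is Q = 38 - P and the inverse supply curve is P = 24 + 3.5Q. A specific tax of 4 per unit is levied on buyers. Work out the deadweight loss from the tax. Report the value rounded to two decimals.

Rewriting demand in inverse form: P = 38 - Q.
Without the tax, 38 - Q = 24 + 3.5Q so Q* = 3.1111 and P* = 34.8889.
A tax on buyers shifts demand down by 4: (38 - 4) - Q = 24 + 3.5Q, so Q_t = 2.2222. Buyers pay P_b = 35.7778; sellers receive P_s = P_b - 4 = 31.7778.
Deadweight loss is the triangle between the curves from Q_t to Q*: (1/2)(3.1111 - 2.2222)(4) = 1.7778.

1.78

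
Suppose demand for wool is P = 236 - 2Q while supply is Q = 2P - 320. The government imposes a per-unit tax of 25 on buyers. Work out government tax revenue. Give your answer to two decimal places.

510.00

Rewriting supply in inverse form: P = 160 + 0.5Q.
Without the tax, 236 - 2Q = 160 + 0.5Q so Q* = 30.4 and P* = 175.2.
With the tax, buyers' net willingness to pay falls by 25: (236 - 25) - 2Q = 160 + 0.5Q, so Q_t = 20.4. Buyers pay P_b = 195.2; sellers receive P_s = P_b - 25 = 170.2.
Tax revenue = t x Q_t = 25 x 20.4 = 510.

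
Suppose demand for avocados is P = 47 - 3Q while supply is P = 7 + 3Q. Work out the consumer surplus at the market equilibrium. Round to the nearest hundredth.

Equilibrium: 47 - 3Q = 7 + 3Q, so Q* = 6.6667 and P* = 27.
CS is the area between the demand curve and P* from 0 to Q*: (1/2)(6.6667)(20) = 66.6667.

66.67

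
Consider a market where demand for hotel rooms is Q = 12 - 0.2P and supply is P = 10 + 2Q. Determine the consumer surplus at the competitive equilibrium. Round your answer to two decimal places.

127.55

Rewriting demand in inverse form: P = 60 - 5Q.
Set 60 - 5Q = 10 + 2Q, which gives 50 = 7Q, so Q* = 7.1429 and P* = 60 - 5(7.1429) = 24.2857.
The demand choke price is 60, so CS = (1/2)(Q*)(60 - P*) = (1/2)(7.1429)(35.7143) = 127.551.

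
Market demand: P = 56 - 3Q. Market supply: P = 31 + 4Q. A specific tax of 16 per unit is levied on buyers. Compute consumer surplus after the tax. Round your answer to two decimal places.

2.48

Without the tax, 56 - 3Q = 31 + 4Q so Q* = 3.5714 and P* = 45.2857.
A tax on buyers shifts demand down by 16: (56 - 16) - 3Q = 31 + 4Q, so Q_t = 1.2857. Buyers pay P_b = 52.1429; sellers receive P_s = P_b - 16 = 36.1429.
Consumer surplus is the triangle under demand above P_b: (1/2)(1.2857)(56 - 52.1429) = 2.4796.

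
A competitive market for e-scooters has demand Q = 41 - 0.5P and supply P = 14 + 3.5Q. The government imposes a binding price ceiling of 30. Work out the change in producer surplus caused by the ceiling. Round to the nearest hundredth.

-230.93

Rewriting demand in inverse form: P = 82 - 2Q.
Without the control, 82 - 2Q = 14 + 3.5Q so Q* = 12.3636 and P* = 57.2727.
At the ceiling price 30, quantity supplied is (30 - 14)/3.5 = 4.5714; supply is the short side, so Q = 4.5714 trades at P = 30.
PS goes from (1/2)(12.3636)(43.2727) = 267.5041 to 36.5714 (computed as (30 - 14)(4.5714) - (1/2)(3.5)(4.5714)^2), a change of -230.9327.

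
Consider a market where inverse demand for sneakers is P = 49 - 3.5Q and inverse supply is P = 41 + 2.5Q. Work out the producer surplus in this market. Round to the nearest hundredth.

Setting demand equal to supply, 8 = 6Q, so Q* = 1.3333 and P* = 44.3333.
PS is the area between P* and the supply curve from 0 to Q*: (1/2)(1.3333)(3.3333) = 2.2222.

2.22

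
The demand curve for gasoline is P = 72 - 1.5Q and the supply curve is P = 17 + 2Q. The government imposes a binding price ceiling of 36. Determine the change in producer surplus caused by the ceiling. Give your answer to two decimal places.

Without the control, 72 - 1.5Q = 17 + 2Q so Q* = 15.7143 and P* = 48.4286.
At the ceiling price 36, quantity supplied is (36 - 17)/2 = 9.5; supply is the short side, so Q = 9.5 trades at P = 36.
PS goes from (1/2)(15.7143)(31.4286) = 246.9388 to 90.25 (computed as (36 - 17)(9.5) - (1/2)(2)(9.5)^2), a change of -156.6888.

-156.69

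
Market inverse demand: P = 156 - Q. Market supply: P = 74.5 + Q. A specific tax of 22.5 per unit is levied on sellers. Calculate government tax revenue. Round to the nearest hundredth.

Without the tax, 156 - Q = 74.5 + Q so Q* = 40.75 and P* = 115.25.
With the tax, sellers need 22.5 more per unit: 156 - Q = 74.5 + Q + 22.5, so Q_t = 29.5. Buyers pay P_b = 126.5; sellers receive P_s = P_b - 22.5 = 104.
Tax revenue = t x Q_t = 22.5 x 29.5 = 663.75.

663.75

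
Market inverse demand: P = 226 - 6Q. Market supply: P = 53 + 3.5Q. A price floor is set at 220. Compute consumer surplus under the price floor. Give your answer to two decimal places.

Free-market equilibrium: 226 - 6Q = 53 + 3.5Q gives Q* = 18.2105, P* = 116.7368.
At P = 220, buyers demand (226 - 220)/6 = 1 while sellers would supply more, so the quantity traded is 1 at price 220.
CS is the triangle under demand above 220: (1/2)(1)(226 - 220) = 3.

3.00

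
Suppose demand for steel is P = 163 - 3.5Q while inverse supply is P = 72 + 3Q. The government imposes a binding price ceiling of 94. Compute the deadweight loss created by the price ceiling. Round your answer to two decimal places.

144.44

Free-market equilibrium: 163 - 3.5Q = 72 + 3Q gives Q* = 14, P* = 114.
At the ceiling price 94, quantity supplied is (94 - 72)/3 = 7.3333; supply is the short side, so Q = 7.3333 trades at P = 94.
At Q = 7.3333 the demand price is 137.3333 and the supply price is 94. Deadweight loss is the triangle between the curves from 7.3333 to 14: (1/2)(137.3333 - 94)(14 - 7.3333) = 144.4444.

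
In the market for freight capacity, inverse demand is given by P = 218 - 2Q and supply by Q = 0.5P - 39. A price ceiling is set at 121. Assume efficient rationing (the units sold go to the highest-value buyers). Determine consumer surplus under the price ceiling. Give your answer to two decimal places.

Rewriting supply in inverse form: P = 78 + 2Q.
Without the control, 218 - 2Q = 78 + 2Q so Q* = 35 and P* = 148.
At P = 121, sellers supply (121 - 78)/2 = 21.5 while buyers want more, so the quantity traded is 21.5 at price 121.
The demand price at Q = 21.5 is 175. CS is the trapezoid between demand and 121 over [0, 21.5]: (1/2)[(218 - 121) + (175 - 121)](21.5) = 1623.25.

1623.25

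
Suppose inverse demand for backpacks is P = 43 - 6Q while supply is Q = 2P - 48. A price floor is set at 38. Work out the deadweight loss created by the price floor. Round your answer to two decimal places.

Rewriting supply in inverse form: P = 24 + 0.5Q.
Free-market equilibrium: 43 - 6Q = 24 + 0.5Q gives Q* = 2.9231, P* = 25.4615.
At P = 38, buyers demand (43 - 38)/6 = 0.8333 while sellers would supply more, so the quantity traded is 0.8333 at price 38.
At Q = 0.8333 the demand price is 38 and the supply price is 24.4167. Deadweight loss is the triangle between the curves from 0.8333 to 2.9231: (1/2)(38 - 24.4167)(2.9231 - 0.8333) = 14.1928.

14.19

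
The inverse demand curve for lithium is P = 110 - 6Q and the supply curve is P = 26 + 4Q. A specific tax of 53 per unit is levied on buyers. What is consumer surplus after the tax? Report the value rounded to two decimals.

Pre-tax equilibrium: 110 - 6Q = 26 + 4Q gives Q* = 8.4, P* = 59.6.
A tax on buyers shifts demand down by 53: (110 - 53) - 6Q = 26 + 4Q, so Q_t = 3.1. Buyers pay P_b = 91.4; sellers receive P_s = P_b - 53 = 38.4.
Consumer surplus is the triangle under demand above P_b: (1/2)(3.1)(110 - 91.4) = 28.83.

28.83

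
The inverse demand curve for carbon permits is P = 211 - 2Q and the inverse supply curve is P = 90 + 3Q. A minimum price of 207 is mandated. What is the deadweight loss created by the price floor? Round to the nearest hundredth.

1232.10

Without the control, 211 - 2Q = 90 + 3Q so Q* = 24.2 and P* = 162.6.
At P = 207, buyers demand (211 - 207)/2 = 2 while sellers would supply more, so the quantity traded is 2 at price 207.
The lost-trades triangle has base Q* - 2 = 22.2 and height equal to the gap between the curves at Q = 2, which is 207 - 96 = 111. DWL = (1/2)(22.2)(111) = 1232.1.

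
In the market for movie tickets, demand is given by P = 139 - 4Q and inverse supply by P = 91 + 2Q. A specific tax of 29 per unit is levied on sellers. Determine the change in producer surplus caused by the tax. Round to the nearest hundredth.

Without the tax, 139 - 4Q = 91 + 2Q so Q* = 8 and P* = 107.
A tax on sellers shifts supply up by 29: 139 - 4Q = 91 + 2Q + 29, so Q_t = 3.1667. Buyers pay P_b = 126.3333; sellers receive P_s = P_b - 29 = 97.3333.
Producers lose the trapezoid between P_s and P* out to Q_t plus the triangle from Q_t to Q*: change in PS = 10.0278 - 64 = -53.9722.

-53.97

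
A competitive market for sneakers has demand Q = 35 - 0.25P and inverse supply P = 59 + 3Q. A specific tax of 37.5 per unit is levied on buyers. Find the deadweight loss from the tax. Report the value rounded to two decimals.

Rewriting demand in inverse form: P = 140 - 4Q.
Without the tax, 140 - 4Q = 59 + 3Q so Q* = 11.5714 and P* = 93.7143.
A tax on buyers shifts demand down by 37.5: (140 - 37.5) - 4Q = 59 + 3Q, so Q_t = 6.2143. Buyers pay P_b = 115.1429; sellers receive P_s = P_b - 37.5 = 77.6429.
Deadweight loss is the triangle between the curves from Q_t to Q*: (1/2)(11.5714 - 6.2143)(37.5) = 100.4464.

100.45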